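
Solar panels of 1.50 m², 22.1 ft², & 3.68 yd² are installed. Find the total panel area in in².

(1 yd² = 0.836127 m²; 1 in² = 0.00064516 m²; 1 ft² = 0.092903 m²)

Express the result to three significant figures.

1.50 m² (already m²)
22.1 ft² × 0.092903 → 2.05316 m²
3.68 yd² × 0.836127 → 3.07695 m²
Combined: 1.5 + 2.05316 + 3.07695 = 6.63011 m²
In in²: 6.63011 / 0.00064516 = 10276.7 in²

1.03×10⁴ in²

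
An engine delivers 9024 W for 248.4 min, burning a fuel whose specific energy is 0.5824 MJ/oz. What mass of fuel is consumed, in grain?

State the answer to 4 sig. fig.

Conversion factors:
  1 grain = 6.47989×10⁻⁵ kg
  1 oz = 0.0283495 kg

248.4 min → 14904 s
E = P × t = 9024 × 14904 = 1.34494×10⁸ J
0.5824 MJ/oz → 2.05436×10⁷ J/kg
m = E / e_s = 1.34494×10⁸ / 2.05436×10⁷ = 6.54676 kg
In grain: 6.54676 / 6.47989×10⁻⁵ = 101032 grain

1.010×10⁵ grain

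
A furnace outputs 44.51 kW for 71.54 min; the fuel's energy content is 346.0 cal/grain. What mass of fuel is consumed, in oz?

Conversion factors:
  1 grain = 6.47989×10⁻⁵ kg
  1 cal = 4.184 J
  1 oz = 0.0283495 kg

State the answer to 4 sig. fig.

44.51 kW → 44510 W
71.54 min → 4292.4 s
E = P × t = 44510 × 4292.4 = 1.91055×10⁸ J
346.0 cal/grain → 2.23409×10⁷ J/kg
m = E / e_s = 1.91055×10⁸ / 2.23409×10⁷ = 8.5518 kg
In oz: 8.5518 / 0.0283495 = 301.656 oz

301.7 oz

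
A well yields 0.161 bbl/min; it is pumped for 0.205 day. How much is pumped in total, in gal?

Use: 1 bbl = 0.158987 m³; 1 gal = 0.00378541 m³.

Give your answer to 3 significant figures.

2000 gal

0.161 bbl/min → 4.26615×10⁻⁴ m³/s
0.205 day → 17712 s
V = Q × t = 4.26615×10⁻⁴ × 17712 = 7.5562 m³
In gal: 7.5562 / 0.00378541 = 1996.14 gal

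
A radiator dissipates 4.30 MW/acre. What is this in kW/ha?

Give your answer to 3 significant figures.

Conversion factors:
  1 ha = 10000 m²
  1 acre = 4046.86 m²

1.06×10⁴ kW/ha

4.30 MW/acre × 1000000 W/MW ÷ 4046.86 m²/acre = 1062.55 W/m²
1062.55 W/m² ÷ 1000 W/kW × 10000 m²/ha = 10625.5 kW/ha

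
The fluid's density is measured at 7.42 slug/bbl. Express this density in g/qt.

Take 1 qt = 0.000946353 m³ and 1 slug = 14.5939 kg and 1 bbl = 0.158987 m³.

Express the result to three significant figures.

645 g/qt

7.42 slug/bbl × 14.5939 kg/slug ÷ 0.158987 m³/bbl = 681.104 kg/m³
681.104 kg/m³ ÷ 0.001 kg/g × 0.000946353 m³/qt = 644.565 g/qt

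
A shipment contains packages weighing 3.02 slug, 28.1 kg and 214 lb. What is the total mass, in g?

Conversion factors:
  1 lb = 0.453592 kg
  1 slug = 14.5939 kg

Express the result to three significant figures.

3.02 slug × 14.5939 = 44.0736 kg
28.1 kg (already kg)
214 lb × 0.453592 = 97.0687 kg
Combined: 44.0736 + 28.1 + 97.0687 = 169.242 kg
In g: 169.242 / 0.001 = 169242 g

1.69×10⁵ g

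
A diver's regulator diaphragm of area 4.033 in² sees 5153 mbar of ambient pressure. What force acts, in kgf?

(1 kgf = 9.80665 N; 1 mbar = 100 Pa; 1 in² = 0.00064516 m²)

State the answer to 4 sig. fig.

136.7 kgf

5153 mbar × 100 → 515300 Pa
4.033 in² × 0.00064516 → 0.00260193 m²
F = P × A = 515300 Pa × 0.00260193 m² = 1340.77 N
1340.77 N ÷ (9.80665 N/kgf) = 136.72 kgf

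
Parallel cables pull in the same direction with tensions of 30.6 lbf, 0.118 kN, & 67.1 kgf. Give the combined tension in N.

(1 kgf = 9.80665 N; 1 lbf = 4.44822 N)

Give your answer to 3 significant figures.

912 N

30.6 lbf × 4.44822 → 136.116 N
0.118 kN × 1000 → 118 N
67.1 kgf × 9.80665 → 658.026 N
Total: 136.116 + 118 + 658.026 = 912.142 N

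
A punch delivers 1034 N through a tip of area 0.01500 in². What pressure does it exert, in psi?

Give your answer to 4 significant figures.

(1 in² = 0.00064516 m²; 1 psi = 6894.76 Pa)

1.550×10⁴ psi

0.01500 in² × 0.00064516 → 9.6774×10⁻⁶ m²
P = F / A = 1034 N / 9.6774×10⁻⁶ m² = 1.06847×10⁸ Pa
1.06847×10⁸ Pa ÷ (6894.76 Pa/psi) = 15496.8 psi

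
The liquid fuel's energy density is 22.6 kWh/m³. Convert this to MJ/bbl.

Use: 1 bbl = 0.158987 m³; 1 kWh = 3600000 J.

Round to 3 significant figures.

22.6 kWh/m³ × 3600000 J/kWh = 8.136×10⁷ J/m³
8.136×10⁷ J/m³ ÷ 1000000 J/MJ × 0.158987 m³/bbl = 12.9352 MJ/bbl

12.9 MJ/bbl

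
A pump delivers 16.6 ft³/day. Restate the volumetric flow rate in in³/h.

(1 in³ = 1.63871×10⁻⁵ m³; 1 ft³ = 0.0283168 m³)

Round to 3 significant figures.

1200 in³/h

16.6 ft³/day × 0.0283168 m³/ft³ ÷ 86400 s/day = 5.4405×10⁻⁶ m³/s
5.4405×10⁻⁶ m³/s ÷ 1.63871×10⁻⁵ m³/in³ × 3600 s/h = 1195.2 in³/h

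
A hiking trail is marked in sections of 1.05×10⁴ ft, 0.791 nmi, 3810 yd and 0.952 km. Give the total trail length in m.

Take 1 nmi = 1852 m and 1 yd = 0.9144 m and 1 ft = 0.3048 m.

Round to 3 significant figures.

1.05×10⁴ ft × 0.3048 = 3200.4 m
0.791 nmi × 1852 = 1464.93 m
3810 yd × 0.9144 = 3483.86 m
0.952 km × 1000 = 952 m
Combined: 3200.4 + 1464.93 + 3483.86 + 952 = 9101.19 m

9100 m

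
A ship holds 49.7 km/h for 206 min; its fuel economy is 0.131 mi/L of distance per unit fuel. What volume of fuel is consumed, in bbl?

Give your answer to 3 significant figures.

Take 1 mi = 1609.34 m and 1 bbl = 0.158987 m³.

5.09 bbl

49.7 km/h → 13.8056 m/s
206 min → 12360 s
d = v × t = 13.8056 × 12360 = 170637 m
0.131 mi/L → 210824 m/m³
V = d / (distance per unit fuel) = 170637 / 210824 = 0.809381 m³
In bbl: 0.809381 / 0.158987 = 5.09086 bbl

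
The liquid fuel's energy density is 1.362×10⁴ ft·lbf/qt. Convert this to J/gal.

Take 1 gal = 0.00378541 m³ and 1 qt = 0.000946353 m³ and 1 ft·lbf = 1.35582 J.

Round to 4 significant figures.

1.362×10⁴ ft·lbf/qt × 1.35582 J/ft·lbf ÷ 0.000946353 m³/qt = 1.95131×10⁷ J/m³
1.95131×10⁷ J/m³ × 0.00378541 m³/gal = 73865.1 J/gal

7.387×10⁴ J/gal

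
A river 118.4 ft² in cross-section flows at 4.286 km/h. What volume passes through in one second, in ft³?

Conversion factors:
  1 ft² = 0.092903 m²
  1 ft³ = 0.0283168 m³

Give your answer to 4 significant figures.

4.286 km/h × (1/3.6) → 1.19056 m/s
118.4 ft² × 0.092903 → 10.9997 m²
V = v × A × t = 1.19056 m/s × 10.9997 m² × 1 s = 13.0958 m³
13.0958 m³ ÷ (0.0283168 m³/ft³) = 462.475 ft³

462.5 ft³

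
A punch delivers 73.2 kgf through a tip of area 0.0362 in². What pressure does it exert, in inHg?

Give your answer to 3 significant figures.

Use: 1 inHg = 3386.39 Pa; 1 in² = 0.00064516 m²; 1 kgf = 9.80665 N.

9080 inHg

73.2 kgf × 9.80665 = 717.847 N
0.0362 in² × 0.00064516 = 2.33548×10⁻⁵ m²
P = F / A = 717.847 N / 2.33548×10⁻⁵ m² = 3.07366×10⁷ Pa
3.07366×10⁷ Pa ÷ (3386.39 Pa/inHg) = 9076.51 inHg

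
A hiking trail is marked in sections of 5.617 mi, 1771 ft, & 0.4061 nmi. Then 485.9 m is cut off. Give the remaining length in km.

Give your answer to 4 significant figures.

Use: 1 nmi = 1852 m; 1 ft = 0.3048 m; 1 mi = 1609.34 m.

5.617 mi × 1609.34 = 9039.66 m
1771 ft × 0.3048 = 539.801 m
0.4061 nmi × 1852 = 752.097 m
485.9 m (already m)
Net: 9039.66 + 539.801 + 752.097 − 485.9 = 9845.66 m
In km: 9845.66 / 1000 = 9.84566 km

9.846 km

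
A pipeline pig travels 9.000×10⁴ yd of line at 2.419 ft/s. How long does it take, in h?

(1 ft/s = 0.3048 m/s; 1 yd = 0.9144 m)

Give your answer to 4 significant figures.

9.000×10⁴ yd × 0.9144 = 82296 m
2.419 ft/s × 0.3048 = 0.737311 m/s
t = d / v = 82296 m / 0.737311 m/s = 111616 s
111616 s ÷ (3600 s/h) = 31.0044 h

31.00 h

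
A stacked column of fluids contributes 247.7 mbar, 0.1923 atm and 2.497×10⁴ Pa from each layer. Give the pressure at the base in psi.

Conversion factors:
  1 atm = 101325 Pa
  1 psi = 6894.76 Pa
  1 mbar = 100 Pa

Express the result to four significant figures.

247.7 mbar × 100 → 24770 Pa
0.1923 atm × 101325 → 19484.8 Pa
2.497×10⁴ Pa (already Pa)
Combined: 24770 + 19484.8 + 24970 = 69224.8 Pa
In psi: 69224.8 / 6894.76 = 10.0402 psi

10.04 psi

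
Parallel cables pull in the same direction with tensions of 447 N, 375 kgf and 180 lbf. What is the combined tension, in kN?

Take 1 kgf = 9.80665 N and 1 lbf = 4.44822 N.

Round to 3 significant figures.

4.93 kN

447 N (already N)
375 kgf × 9.80665 = 3677.49 N
180 lbf × 4.44822 = 800.68 N
Combined: 447 + 3677.49 + 800.68 = 4925.17 N
In kN: 4925.17 / 1000 = 4.92517 kN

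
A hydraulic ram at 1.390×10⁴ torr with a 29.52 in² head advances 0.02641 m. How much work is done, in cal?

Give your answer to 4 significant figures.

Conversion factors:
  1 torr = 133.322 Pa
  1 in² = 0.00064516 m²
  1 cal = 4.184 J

1.390×10⁴ torr → 1.85318×10⁶ Pa
29.52 in² → 0.0190451 m²
F = P × A = 1.85318×10⁶ × 0.0190451 = 35294 N
W = F × d = 35294 × 0.02641 = 932.115 J
In cal: 932.115 / 4.184 = 222.781 cal

222.8 cal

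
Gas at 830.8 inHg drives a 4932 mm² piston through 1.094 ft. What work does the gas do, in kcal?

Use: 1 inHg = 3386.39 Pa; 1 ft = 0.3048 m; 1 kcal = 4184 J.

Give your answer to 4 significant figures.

1.106 kcal

830.8 inHg → 2.81341×10⁶ Pa
4932 mm² → 0.004932 m²
F = P × A = 2.81341×10⁶ × 0.004932 = 13875.7 N
1.094 ft → 0.333451 m
W = F × d = 13875.7 × 0.333451 = 4626.87 J
In kcal: 4626.87 / 4184 = 1.10585 kcal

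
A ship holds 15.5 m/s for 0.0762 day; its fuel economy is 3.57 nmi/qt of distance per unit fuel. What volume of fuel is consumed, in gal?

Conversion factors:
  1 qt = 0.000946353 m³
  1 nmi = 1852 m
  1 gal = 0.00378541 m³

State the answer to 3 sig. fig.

3.86 gal

0.0762 day → 6583.68 s
d = v × t = 15.5 × 6583.68 = 102047 m
3.57 nmi/qt → 6.98644×10⁶ m/m³
V = d / (distance per unit fuel) = 102047 / 6.98644×10⁶ = 0.0146064 m³
In gal: 0.0146064 / 0.00378541 = 3.8586 gal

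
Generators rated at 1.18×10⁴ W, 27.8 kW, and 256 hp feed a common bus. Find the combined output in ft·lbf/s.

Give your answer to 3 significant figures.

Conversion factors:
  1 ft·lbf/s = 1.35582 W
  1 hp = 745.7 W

1.70×10⁵ ft·lbf/s

1.18×10⁴ W (already W)
27.8 kW × 1000 → 27800 W
256 hp × 745.7 → 190899 W
Combined: 11800 + 27800 + 190899 = 230499 W
In ft·lbf/s: 230499 / 1.35582 = 170007 ft·lbf/s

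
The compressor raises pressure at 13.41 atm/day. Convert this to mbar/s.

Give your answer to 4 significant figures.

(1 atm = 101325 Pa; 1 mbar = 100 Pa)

13.41 atm/day × 101325 Pa/atm ÷ 86400 s/day = 15.7265 Pa/s
15.7265 Pa/s ÷ 100 Pa/mbar = 0.157265 mbar/s

0.1573 mbar/s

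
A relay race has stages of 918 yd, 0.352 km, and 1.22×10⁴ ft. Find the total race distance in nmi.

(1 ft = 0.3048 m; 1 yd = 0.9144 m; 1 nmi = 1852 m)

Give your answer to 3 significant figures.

918 yd × 0.9144 = 839.419 m
0.352 km × 1000 = 352 m
1.22×10⁴ ft × 0.3048 = 3718.56 m
Sum: 839.419 + 352 + 3718.56 = 4909.98 m
In nmi: 4909.98 / 1852 = 2.65118 nmi

2.65 nmi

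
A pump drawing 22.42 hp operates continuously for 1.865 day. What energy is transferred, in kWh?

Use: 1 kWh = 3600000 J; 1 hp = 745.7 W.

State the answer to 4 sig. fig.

22.42 hp × 745.7 = 16718.6 W
1.865 day × 86400 = 161136 s
E = P × t = 16718.6 W × 161136 s = 2.69397×10⁹ J
2.69397×10⁹ J ÷ (3600000 J/kWh) = 748.325 kWh

748.3 kWh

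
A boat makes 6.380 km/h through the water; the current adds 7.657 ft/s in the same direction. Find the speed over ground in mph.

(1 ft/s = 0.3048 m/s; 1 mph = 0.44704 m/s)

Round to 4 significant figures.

9.185 mph

6.380 km/h × (1/3.6) = 1.77222 m/s
7.657 ft/s × 0.3048 = 2.33385 m/s
Sum: 1.77222 + 2.33385 = 4.10607 m/s
In mph: 4.10607 / 0.44704 = 9.18502 mph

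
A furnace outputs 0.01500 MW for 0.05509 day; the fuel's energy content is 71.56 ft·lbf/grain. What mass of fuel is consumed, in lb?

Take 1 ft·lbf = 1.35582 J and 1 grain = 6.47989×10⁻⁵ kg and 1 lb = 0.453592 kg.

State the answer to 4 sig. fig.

0.01500 MW → 15000 W
0.05509 day → 4759.78 s
E = P × t = 15000 × 4759.78 = 7.13967×10⁷ J
71.56 ft·lbf/grain → 1.49729×10⁶ J/kg
m = E / e_s = 7.13967×10⁷ / 1.49729×10⁶ = 47.6839 kg
In lb: 47.6839 / 0.453592 = 105.125 lb

105.1 lb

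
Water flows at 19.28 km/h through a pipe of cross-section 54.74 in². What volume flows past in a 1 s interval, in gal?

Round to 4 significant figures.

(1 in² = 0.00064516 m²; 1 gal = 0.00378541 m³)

49.96 gal

19.28 km/h × (1/3.6) = 5.35556 m/s
54.74 in² × 0.00064516 = 0.0353161 m²
V = v × A × t = 5.35556 m/s × 0.0353161 m² × 1 s = 0.189137 m³
0.189137 m³ ÷ (0.00378541 m³/gal) = 49.9647 gal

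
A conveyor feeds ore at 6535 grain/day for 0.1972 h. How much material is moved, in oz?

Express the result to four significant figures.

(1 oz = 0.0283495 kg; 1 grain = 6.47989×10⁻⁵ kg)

0.1227 oz

6535 grain/day → 4.90117×10⁻⁶ kg/s
0.1972 h → 709.92 s
m = ṁ × t = 4.90117×10⁻⁶ × 709.92 = 0.00347944 kg
In oz: 0.00347944 / 0.0283495 = 0.122734 oz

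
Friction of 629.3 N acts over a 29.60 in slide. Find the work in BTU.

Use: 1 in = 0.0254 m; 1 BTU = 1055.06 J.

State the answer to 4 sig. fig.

0.4484 BTU

29.60 in × 0.0254 = 0.75184 m
W = F × d = 629.3 N × 0.75184 m = 473.133 J
473.133 J ÷ (1055.06 J/BTU) = 0.448442 BTU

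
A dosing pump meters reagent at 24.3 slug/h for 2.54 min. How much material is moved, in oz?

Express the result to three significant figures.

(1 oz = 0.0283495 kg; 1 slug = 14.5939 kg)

24.3 slug/h → 0.0985088 kg/s
2.54 min → 152.4 s
m = ṁ × t = 0.0985088 × 152.4 = 15.0127 kg
In oz: 15.0127 / 0.0283495 = 529.558 oz

530 oz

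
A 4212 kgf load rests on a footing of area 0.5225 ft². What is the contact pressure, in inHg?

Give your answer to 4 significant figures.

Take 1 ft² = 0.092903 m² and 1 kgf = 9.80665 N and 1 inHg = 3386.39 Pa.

4212 kgf × 9.80665 → 41305.6 N
0.5225 ft² × 0.092903 → 0.0485418 m²
P = F / A = 41305.6 N / 0.0485418 m² = 850928 Pa
850928 Pa ÷ (3386.39 Pa/inHg) = 251.279 inHg

251.3 inHg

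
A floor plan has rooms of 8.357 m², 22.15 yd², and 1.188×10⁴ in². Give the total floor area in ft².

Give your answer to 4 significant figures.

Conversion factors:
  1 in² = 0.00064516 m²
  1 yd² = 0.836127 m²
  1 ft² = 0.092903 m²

371.8 ft²

8.357 m² (already m²)
22.15 yd² × 0.836127 → 18.5202 m²
1.188×10⁴ in² × 0.00064516 → 7.6645 m²
Sum: 8.357 + 18.5202 + 7.6645 = 34.5417 m²
In ft²: 34.5417 / 0.092903 = 371.804 ft²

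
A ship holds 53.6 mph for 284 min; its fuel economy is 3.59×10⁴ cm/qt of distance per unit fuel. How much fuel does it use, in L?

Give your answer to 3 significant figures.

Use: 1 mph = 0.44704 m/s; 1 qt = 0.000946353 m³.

53.6 mph → 23.9613 m/s
284 min → 17040 s
d = v × t = 23.9613 × 17040 = 408301 m
3.59×10⁴ cm/qt → 379351 m/m³
V = d / (distance per unit fuel) = 408301 / 379351 = 1.07631 m³
In L: 1.07631 / 0.001 = 1076.31 L

1080 L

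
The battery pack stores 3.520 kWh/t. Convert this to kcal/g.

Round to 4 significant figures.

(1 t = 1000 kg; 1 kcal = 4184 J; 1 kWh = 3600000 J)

3.520 kWh/t × 3600000 J/kWh ÷ 1000 kg/t = 12672 J/kg
12672 J/kg ÷ 4184 J/kcal × 0.001 kg/g = 0.00302868 kcal/g

0.003029 kcal/g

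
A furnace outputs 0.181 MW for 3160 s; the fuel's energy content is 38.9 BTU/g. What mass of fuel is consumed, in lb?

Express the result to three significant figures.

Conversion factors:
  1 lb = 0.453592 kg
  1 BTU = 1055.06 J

0.181 MW → 181000 W
E = P × t = 181000 × 3160 = 5.7196×10⁸ J
38.9 BTU/g → 4.10418×10⁷ J/kg
m = E / e_s = 5.7196×10⁸ / 4.10418×10⁷ = 13.936 kg
In lb: 13.936 / 0.453592 = 30.7236 lb

30.7 lb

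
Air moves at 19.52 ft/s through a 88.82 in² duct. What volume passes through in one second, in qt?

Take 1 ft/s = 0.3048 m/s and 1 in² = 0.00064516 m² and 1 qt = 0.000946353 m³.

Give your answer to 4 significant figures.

360.3 qt

19.52 ft/s × 0.3048 = 5.9497 m/s
88.82 in² × 0.00064516 = 0.0573031 m²
V = v × A × t = 5.9497 m/s × 0.0573031 m² × 1 s = 0.340936 m³
0.340936 m³ ÷ (0.000946353 m³/qt) = 360.263 qt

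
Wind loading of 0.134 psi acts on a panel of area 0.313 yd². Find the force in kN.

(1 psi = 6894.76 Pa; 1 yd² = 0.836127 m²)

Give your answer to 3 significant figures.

0.134 psi × 6894.76 = 923.898 Pa
0.313 yd² × 0.836127 = 0.261708 m²
F = P × A = 923.898 Pa × 0.261708 m² = 241.791 N
241.791 N ÷ (1000 N/kN) = 0.241791 kN

0.242 kN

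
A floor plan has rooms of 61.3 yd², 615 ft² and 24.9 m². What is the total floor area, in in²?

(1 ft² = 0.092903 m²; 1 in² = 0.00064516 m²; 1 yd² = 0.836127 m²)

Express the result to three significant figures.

61.3 yd² × 0.836127 → 51.2546 m²
615 ft² × 0.092903 → 57.1353 m²
24.9 m² (already m²)
Sum: 51.2546 + 57.1353 + 24.9 = 133.29 m²
In in²: 133.29 / 0.00064516 = 206600 in²

2.07×10⁵ in²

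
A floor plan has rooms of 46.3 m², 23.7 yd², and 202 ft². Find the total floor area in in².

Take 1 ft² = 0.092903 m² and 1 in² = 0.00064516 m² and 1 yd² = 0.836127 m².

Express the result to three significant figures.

46.3 m² (already m²)
23.7 yd² × 0.836127 = 19.8162 m²
202 ft² × 0.092903 = 18.7664 m²
Sum: 46.3 + 19.8162 + 18.7664 = 84.8826 m²
In in²: 84.8826 / 0.00064516 = 131568 in²

1.32×10⁵ in²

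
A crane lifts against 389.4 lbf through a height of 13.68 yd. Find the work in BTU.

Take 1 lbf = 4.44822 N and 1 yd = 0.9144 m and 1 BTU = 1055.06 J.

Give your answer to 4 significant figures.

20.54 BTU

389.4 lbf × 4.44822 = 1732.14 N
13.68 yd × 0.9144 = 12.509 m
W = F × d = 1732.14 N × 12.509 m = 21667.3 J
21667.3 J ÷ (1055.06 J/BTU) = 20.5366 BTU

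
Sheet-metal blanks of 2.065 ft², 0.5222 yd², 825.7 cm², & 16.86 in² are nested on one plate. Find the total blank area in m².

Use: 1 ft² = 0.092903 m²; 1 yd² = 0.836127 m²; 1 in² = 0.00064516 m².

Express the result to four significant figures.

2.065 ft² × 0.092903 → 0.191845 m²
0.5222 yd² × 0.836127 → 0.436626 m²
825.7 cm² × 0.0001 → 0.08257 m²
16.86 in² × 0.00064516 → 0.0108774 m²
Sum: 0.191845 + 0.436626 + 0.08257 + 0.0108774 = 0.721918 m²

0.7219 m²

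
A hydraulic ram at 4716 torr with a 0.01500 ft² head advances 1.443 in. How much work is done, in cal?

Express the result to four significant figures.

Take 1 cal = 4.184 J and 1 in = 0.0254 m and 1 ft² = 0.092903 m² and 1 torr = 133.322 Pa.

4716 torr → 628747 Pa
0.01500 ft² → 0.00139354 m²
F = P × A = 628747 × 0.00139354 = 876.184 N
1.443 in → 0.0366522 m
W = F × d = 876.184 × 0.0366522 = 32.1141 J
In cal: 32.1141 / 4.184 = 7.67545 cal

7.675 cal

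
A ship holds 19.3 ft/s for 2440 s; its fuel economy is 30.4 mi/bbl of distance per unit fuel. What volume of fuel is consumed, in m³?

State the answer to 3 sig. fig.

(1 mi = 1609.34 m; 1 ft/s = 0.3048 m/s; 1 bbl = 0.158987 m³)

0.0466 m³

19.3 ft/s → 5.88264 m/s
d = v × t = 5.88264 × 2440 = 14353.6 m
30.4 mi/bbl → 307723 m/m³
V = d / (distance per unit fuel) = 14353.6 / 307723 = 0.0466445 m³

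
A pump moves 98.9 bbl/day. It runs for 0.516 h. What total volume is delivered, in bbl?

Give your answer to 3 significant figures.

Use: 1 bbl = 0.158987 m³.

2.13 bbl

98.9 bbl/day → 1.81989×10⁻⁴ m³/s
0.516 h → 1857.6 s
V = Q × t = 1.81989×10⁻⁴ × 1857.6 = 0.338063 m³
In bbl: 0.338063 / 0.158987 = 2.12636 bbl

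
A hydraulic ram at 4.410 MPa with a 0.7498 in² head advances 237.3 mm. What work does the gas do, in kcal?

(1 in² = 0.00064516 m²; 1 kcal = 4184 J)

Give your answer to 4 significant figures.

0.1210 kcal

4.410 MPa → 4.41×10⁶ Pa
0.7498 in² → 4.83741×10⁻⁴ m²
F = P × A = 4.41×10⁶ × 4.83741×10⁻⁴ = 2133.3 N
237.3 mm → 0.2373 m
W = F × d = 2133.3 × 0.2373 = 506.232 J
In kcal: 506.232 / 4184 = 0.120992 kcal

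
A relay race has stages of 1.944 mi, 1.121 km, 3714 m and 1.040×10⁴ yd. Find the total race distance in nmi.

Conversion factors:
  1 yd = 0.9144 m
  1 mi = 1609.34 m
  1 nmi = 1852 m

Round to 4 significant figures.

1.944 mi × 1609.34 = 3128.56 m
1.121 km × 1000 = 1121 m
3714 m (already m)
1.040×10⁴ yd × 0.9144 = 9509.76 m
Combined: 3128.56 + 1121 + 3714 + 9509.76 = 17473.3 m
In nmi: 17473.3 / 1852 = 9.43483 nmi

9.435 nmi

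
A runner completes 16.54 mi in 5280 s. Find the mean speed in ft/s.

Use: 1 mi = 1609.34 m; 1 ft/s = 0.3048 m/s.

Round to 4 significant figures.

16.54 mi × 1609.34 → 26618.5 m
v = d / t = 26618.5 m / 5280 s = 5.04138 m/s
5.04138 m/s ÷ (0.3048 m/s/ft/s) = 16.54 ft/s

16.54 ft/s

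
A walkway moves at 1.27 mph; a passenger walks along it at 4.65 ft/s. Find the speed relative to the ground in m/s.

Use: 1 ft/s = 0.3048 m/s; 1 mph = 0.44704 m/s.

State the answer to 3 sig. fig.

1.27 mph × 0.44704 = 0.567741 m/s
4.65 ft/s × 0.3048 = 1.41732 m/s
Total: 0.567741 + 1.41732 = 1.98506 m/s

1.99 m/s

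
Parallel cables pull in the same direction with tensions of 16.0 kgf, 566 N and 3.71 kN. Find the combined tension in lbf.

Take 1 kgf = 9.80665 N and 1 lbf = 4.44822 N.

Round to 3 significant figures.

16.0 kgf × 9.80665 = 156.906 N
566 N (already N)
3.71 kN × 1000 = 3710 N
Sum: 156.906 + 566 + 3710 = 4432.91 N
In lbf: 4432.91 / 4.44822 = 996.558 lbf

997 lbf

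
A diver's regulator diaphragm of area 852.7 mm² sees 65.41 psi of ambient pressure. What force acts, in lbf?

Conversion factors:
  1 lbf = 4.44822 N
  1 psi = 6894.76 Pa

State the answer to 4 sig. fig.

65.41 psi × 6894.76 = 450986 Pa
852.7 mm² × 10⁻⁶ = 8.527×10⁻⁴ m²
F = P × A = 450986 Pa × 8.527×10⁻⁴ m² = 384.556 N
384.556 N ÷ (4.44822 N/lbf) = 86.4517 lbf

86.45 lbf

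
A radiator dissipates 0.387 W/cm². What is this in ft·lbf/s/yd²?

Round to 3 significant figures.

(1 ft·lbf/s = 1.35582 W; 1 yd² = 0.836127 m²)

0.387 W/cm² ÷ 0.0001 m²/cm² = 3870 W/m²
3870 W/m² ÷ 1.35582 W/ft·lbf/s × 0.836127 m²/yd² = 2386.61 ft·lbf/s/yd²

2390 ft·lbf/s/yd²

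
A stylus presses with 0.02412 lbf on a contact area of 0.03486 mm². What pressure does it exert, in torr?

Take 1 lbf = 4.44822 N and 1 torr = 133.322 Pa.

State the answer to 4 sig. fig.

2.309×10⁴ torr

0.02412 lbf × 4.44822 = 0.107291 N
0.03486 mm² × 10⁻⁶ = 3.486×10⁻⁸ m²
P = F / A = 0.107291 N / 3.486×10⁻⁸ m² = 3.07777×10⁶ Pa
3.07777×10⁶ Pa ÷ (133.322 Pa/torr) = 23085.2 torr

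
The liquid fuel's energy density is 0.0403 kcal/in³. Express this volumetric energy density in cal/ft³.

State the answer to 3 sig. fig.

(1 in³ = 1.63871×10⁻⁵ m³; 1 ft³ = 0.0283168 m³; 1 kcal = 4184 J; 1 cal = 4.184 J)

6.96×10⁴ cal/ft³

0.0403 kcal/in³ × 4184 J/kcal ÷ 1.63871×10⁻⁵ m³/in³ = 1.02895×10⁷ J/m³
1.02895×10⁷ J/m³ ÷ 4.184 J/cal × 0.0283168 m³/ft³ = 69638.1 cal/ft³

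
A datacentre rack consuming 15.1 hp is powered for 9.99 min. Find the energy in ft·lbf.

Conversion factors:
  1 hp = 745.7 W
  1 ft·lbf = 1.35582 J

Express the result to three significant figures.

4.98×10⁶ ft·lbf

15.1 hp × 745.7 → 11260.1 W
9.99 min × 60 → 599.4 s
E = P × t = 11260.1 W × 599.4 s = 6.7493×10⁶ J
6.7493×10⁶ J ÷ (1.35582 J/ft·lbf) = 4.97802×10⁶ ft·lbf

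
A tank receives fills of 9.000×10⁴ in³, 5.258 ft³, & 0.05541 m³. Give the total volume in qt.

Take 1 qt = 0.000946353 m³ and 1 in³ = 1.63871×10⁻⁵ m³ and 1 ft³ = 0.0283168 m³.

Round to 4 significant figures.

9.000×10⁴ in³ × 1.63871×10⁻⁵ = 1.47484 m³
5.258 ft³ × 0.0283168 = 0.14889 m³
0.05541 m³ (already m³)
Combined: 1.47484 + 0.14889 + 0.05541 = 1.67914 m³
In qt: 1.67914 / 0.000946353 = 1774.33 qt

1774 qt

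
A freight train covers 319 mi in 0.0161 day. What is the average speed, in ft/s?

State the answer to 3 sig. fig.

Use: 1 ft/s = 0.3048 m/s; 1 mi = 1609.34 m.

1210 ft/s

319 mi × 1609.34 = 513379 m
0.0161 day × 86400 = 1391.04 s
v = d / t = 513379 m / 1391.04 s = 369.061 m/s
369.061 m/s ÷ (0.3048 m/s/ft/s) = 1210.83 ft/s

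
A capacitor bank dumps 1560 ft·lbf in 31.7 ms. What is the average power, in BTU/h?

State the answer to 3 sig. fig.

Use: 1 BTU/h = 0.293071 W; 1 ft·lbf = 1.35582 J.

1560 ft·lbf × 1.35582 = 2115.08 J
31.7 ms × 0.001 = 0.0317 s
P = E / t = 2115.08 J / 0.0317 s = 66721.8 W
66721.8 W ÷ (0.293071 W/BTU/h) = 227664 BTU/h

2.28×10⁵ BTU/h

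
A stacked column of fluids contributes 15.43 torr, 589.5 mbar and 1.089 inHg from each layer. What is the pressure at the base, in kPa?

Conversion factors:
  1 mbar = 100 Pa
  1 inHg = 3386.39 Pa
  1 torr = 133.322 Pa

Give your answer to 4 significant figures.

15.43 torr × 133.322 → 2057.16 Pa
589.5 mbar × 100 → 58950 Pa
1.089 inHg × 3386.39 → 3687.78 Pa
Combined: 2057.16 + 58950 + 3687.78 = 64694.9 Pa
In kPa: 64694.9 / 1000 = 64.6949 kPa

64.69 kPa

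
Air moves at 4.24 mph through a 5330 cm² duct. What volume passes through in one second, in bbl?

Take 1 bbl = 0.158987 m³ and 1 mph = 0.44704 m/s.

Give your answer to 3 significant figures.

4.24 mph × 0.44704 → 1.89545 m/s
5330 cm² × 0.0001 → 0.533 m²
V = v × A × t = 1.89545 m/s × 0.533 m² × 1 s = 1.01027 m³
1.01027 m³ ÷ (0.158987 m³/bbl) = 6.35442 bbl

6.35 bbl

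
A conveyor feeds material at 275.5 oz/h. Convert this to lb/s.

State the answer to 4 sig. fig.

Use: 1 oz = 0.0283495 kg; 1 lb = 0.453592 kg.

275.5 oz/h × 0.0283495 kg/oz ÷ 3600 s/h = 0.00216952 kg/s
0.00216952 kg/s ÷ 0.453592 kg/lb = 0.00478298 lb/s

0.004783 lb/s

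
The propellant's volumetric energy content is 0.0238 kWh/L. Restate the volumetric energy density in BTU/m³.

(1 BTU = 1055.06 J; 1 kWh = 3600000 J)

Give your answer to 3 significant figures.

0.0238 kWh/L × 3600000 J/kWh ÷ 0.001 m³/L = 8.568×10⁷ J/m³
8.568×10⁷ J/m³ ÷ 1055.06 J/BTU = 81208.7 BTU/m³

8.12×10⁴ BTU/m³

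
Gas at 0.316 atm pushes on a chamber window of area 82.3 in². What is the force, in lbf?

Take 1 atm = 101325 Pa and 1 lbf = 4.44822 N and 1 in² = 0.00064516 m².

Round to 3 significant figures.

0.316 atm × 101325 = 32018.7 Pa
82.3 in² × 0.00064516 = 0.0530967 m²
F = P × A = 32018.7 Pa × 0.0530967 m² = 1700.09 N
1700.09 N ÷ (4.44822 N/lbf) = 382.196 lbf

382 lbf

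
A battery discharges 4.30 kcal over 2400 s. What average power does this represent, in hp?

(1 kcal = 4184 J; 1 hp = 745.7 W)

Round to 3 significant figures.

4.30 kcal × 4184 → 17991.2 J
P = E / t = 17991.2 J / 2400 s = 7.49633 W
7.49633 W ÷ (745.7 W/hp) = 0.0100527 hp

0.0101 hp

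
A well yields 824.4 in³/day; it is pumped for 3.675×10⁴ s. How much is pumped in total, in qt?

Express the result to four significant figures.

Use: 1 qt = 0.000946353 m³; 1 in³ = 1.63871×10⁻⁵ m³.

6.072 qt

824.4 in³/day → 1.5636×10⁻⁷ m³/s
V = Q × t = 1.5636×10⁻⁷ × 36750 = 0.00574623 m³
In qt: 0.00574623 / 0.000946353 = 6.07197 qt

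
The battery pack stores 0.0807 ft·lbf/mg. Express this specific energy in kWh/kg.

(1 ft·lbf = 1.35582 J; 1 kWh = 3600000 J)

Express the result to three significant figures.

0.0304 kWh/kg

0.0807 ft·lbf/mg × 1.35582 J/ft·lbf ÷ 10⁻⁶ kg/mg = 109415 J/kg
109415 J/kg ÷ 3600000 J/kWh = 0.0303931 kWh/kg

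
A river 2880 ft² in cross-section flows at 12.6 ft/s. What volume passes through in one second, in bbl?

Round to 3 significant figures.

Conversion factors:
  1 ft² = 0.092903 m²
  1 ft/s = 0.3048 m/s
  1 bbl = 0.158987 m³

6460 bbl

12.6 ft/s × 0.3048 → 3.84048 m/s
2880 ft² × 0.092903 → 267.561 m²
V = v × A × t = 3.84048 m/s × 267.561 m² × 1 s = 1027.56 m³
1027.56 m³ ÷ (0.158987 m³/bbl) = 6463.17 bbl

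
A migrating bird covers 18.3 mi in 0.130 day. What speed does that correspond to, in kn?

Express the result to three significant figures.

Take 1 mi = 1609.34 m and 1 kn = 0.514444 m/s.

18.3 mi × 1609.34 = 29450.9 m
0.130 day × 86400 = 11232 s
v = d / t = 29450.9 m / 11232 s = 2.62205 m/s
2.62205 m/s ÷ (0.514444 m/s/kn) = 5.09686 kn

5.10 kn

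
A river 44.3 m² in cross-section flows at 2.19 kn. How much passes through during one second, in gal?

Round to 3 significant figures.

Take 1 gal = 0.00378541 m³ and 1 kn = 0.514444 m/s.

1.32×10⁴ gal

2.19 kn × 0.514444 → 1.12663 m/s
V = v × A × t = 1.12663 m/s × 44.3 m² × 1 s = 49.9097 m³
49.9097 m³ ÷ (0.00378541 m³/gal) = 13184.8 gal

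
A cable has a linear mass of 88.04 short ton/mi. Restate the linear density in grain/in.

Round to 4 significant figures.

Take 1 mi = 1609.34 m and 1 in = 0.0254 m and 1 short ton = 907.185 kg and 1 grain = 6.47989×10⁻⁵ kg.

88.04 short ton/mi × 907.185 kg/short ton ÷ 1609.34 m/mi = 49.6282 kg/m
49.6282 kg/m ÷ 6.47989×10⁻⁵ kg/grain × 0.0254 m/in = 19453.4 grain/in

1.945×10⁴ grain/in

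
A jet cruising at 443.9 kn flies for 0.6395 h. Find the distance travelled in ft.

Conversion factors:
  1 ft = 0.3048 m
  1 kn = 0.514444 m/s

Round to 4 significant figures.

1.725×10⁶ ft

443.9 kn × 0.514444 = 228.362 m/s
0.6395 h × 3600 = 2302.2 s
d = v × t = 228.362 m/s × 2302.2 s = 525735 m
525735 m ÷ (0.3048 m/ft) = 1.72485×10⁶ ft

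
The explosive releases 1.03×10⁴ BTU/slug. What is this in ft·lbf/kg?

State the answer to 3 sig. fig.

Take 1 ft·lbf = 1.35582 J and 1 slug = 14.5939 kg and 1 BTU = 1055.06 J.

5.49×10⁵ ft·lbf/kg

1.03×10⁴ BTU/slug × 1055.06 J/BTU ÷ 14.5939 kg/slug = 744634 J/kg
744634 J/kg ÷ 1.35582 J/ft·lbf = 549213 ft·lbf/kg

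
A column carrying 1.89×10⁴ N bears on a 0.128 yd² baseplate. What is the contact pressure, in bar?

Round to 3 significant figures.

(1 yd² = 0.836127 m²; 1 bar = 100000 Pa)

0.128 yd² × 0.836127 = 0.107024 m²
P = F / A = 18900 N / 0.107024 m² = 176596 Pa
176596 Pa ÷ (100000 Pa/bar) = 1.76596 bar

1.77 bar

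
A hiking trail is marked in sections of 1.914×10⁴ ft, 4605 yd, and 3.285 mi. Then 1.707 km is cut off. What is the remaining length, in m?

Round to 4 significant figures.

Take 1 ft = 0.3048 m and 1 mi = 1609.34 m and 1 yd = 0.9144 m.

1.362×10⁴ m

1.914×10⁴ ft × 0.3048 = 5833.87 m
4605 yd × 0.9144 = 4210.81 m
3.285 mi × 1609.34 = 5286.68 m
1.707 km × 1000 = 1707 m
Net: 5833.87 + 4210.81 + 5286.68 − 1707 = 13624.4 m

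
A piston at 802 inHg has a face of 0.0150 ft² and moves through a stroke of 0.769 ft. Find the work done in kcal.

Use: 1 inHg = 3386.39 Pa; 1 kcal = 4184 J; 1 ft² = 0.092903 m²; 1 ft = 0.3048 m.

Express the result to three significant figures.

802 inHg → 2.71588×10⁶ Pa
0.0150 ft² → 0.00139354 m²
F = P × A = 2.71588×10⁶ × 0.00139354 = 3784.69 N
0.769 ft → 0.234391 m
W = F × d = 3784.69 × 0.234391 = 887.097 J
In kcal: 887.097 / 4184 = 0.212021 kcal

0.212 kcal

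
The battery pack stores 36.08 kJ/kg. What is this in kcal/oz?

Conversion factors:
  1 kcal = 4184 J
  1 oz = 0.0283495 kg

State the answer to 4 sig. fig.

36.08 kJ/kg × 1000 J/kJ = 36080 J/kg
36080 J/kg ÷ 4184 J/kcal × 0.0283495 kg/oz = 0.244467 kcal/oz

0.2445 kcal/oz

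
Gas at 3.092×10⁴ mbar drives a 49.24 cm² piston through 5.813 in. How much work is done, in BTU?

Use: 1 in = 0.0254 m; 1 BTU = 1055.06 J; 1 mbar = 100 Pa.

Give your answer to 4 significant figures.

2.131 BTU

3.092×10⁴ mbar → 3.092×10⁶ Pa
49.24 cm² → 0.004924 m²
F = P × A = 3.092×10⁶ × 0.004924 = 15225 N
5.813 in → 0.14765 m
W = F × d = 15225 × 0.14765 = 2247.97 J
In BTU: 2247.97 / 1055.06 = 2.13066 BTU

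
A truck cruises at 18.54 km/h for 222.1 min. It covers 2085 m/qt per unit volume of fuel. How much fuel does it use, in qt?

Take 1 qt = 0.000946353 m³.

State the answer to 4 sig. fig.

32.92 qt

18.54 km/h → 5.15 m/s
222.1 min → 13326 s
d = v × t = 5.15 × 13326 = 68628.9 m
2085 m/qt → 2.20319×10⁶ m/m³
V = d / (distance per unit fuel) = 68628.9 / 2.20319×10⁶ = 0.0311498 m³
In qt: 0.0311498 / 0.000946353 = 32.9156 qt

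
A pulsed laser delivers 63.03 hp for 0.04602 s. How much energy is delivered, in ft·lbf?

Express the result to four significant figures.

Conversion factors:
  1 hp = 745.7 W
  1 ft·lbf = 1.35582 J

1595 ft·lbf

63.03 hp × 745.7 → 47001.5 W
E = P × t = 47001.5 W × 0.04602 s = 2163.01 J
2163.01 J ÷ (1.35582 J/ft·lbf) = 1595.35 ft·lbf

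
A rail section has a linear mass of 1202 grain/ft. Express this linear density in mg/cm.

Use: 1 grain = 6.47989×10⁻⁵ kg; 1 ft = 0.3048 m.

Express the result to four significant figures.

1202 grain/ft × 6.47989×10⁻⁵ kg/grain ÷ 0.3048 m/ft = 0.255539 kg/m
0.255539 kg/m ÷ 10⁻⁶ kg/mg × 0.01 m/cm = 2555.39 mg/cm

2555 mg/cm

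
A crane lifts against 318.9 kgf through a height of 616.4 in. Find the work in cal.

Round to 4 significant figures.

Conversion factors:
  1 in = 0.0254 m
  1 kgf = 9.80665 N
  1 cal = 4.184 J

318.9 kgf × 9.80665 → 3127.34 N
616.4 in × 0.0254 → 15.6566 m
W = F × d = 3127.34 N × 15.6566 m = 48963.5 J
48963.5 J ÷ (4.184 J/cal) = 11702.6 cal

1.170×10⁴ cal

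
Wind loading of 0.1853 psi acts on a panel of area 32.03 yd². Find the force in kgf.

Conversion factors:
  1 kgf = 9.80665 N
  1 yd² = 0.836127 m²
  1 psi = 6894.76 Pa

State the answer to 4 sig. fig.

3489 kgf

0.1853 psi × 6894.76 → 1277.6 Pa
32.03 yd² × 0.836127 → 26.7811 m²
F = P × A = 1277.6 Pa × 26.7811 m² = 34215.5 N
34215.5 N ÷ (9.80665 N/kgf) = 3489.01 kgf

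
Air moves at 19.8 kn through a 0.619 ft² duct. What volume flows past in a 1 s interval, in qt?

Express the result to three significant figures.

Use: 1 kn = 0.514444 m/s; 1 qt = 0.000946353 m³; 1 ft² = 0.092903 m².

619 qt

19.8 kn × 0.514444 = 10.186 m/s
0.619 ft² × 0.092903 = 0.057507 m²
V = v × A × t = 10.186 m/s × 0.057507 m² × 1 s = 0.585766 m³
0.585766 m³ ÷ (0.000946353 m³/qt) = 618.972 qt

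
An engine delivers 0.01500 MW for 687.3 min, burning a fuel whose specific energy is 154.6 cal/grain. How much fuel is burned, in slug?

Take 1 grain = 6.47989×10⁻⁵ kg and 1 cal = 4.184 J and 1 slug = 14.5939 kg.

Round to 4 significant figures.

4.246 slug

0.01500 MW → 15000 W
687.3 min → 41238 s
E = P × t = 15000 × 41238 = 6.1857×10⁸ J
154.6 cal/grain → 9.98237×10⁶ J/kg
m = E / e_s = 6.1857×10⁸ / 9.98237×10⁶ = 61.9662 kg
In slug: 61.9662 / 14.5939 = 4.24603 slug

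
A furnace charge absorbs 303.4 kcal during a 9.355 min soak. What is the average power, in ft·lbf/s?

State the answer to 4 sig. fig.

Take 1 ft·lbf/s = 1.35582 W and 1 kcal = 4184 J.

303.4 kcal × 4184 → 1.26943×10⁶ J
9.355 min × 60 → 561.3 s
P = E / t = 1.26943×10⁶ J / 561.3 s = 2261.59 W
2261.59 W ÷ (1.35582 W/ft·lbf/s) = 1668.06 ft·lbf/s

1668 ft·lbf/s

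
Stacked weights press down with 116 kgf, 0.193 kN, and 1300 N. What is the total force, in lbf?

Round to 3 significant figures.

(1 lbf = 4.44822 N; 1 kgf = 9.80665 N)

116 kgf × 9.80665 = 1137.57 N
0.193 kN × 1000 = 193 N
1300 N (already N)
Sum: 1137.57 + 193 + 1300 = 2630.57 N
In lbf: 2630.57 / 4.44822 = 591.376 lbf

591 lbf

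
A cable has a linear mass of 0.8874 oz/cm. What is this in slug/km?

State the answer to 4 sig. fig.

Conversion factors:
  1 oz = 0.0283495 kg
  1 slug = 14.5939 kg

0.8874 oz/cm × 0.0283495 kg/oz ÷ 0.01 m/cm = 2.51573 kg/m
2.51573 kg/m ÷ 14.5939 kg/slug × 1000 m/km = 172.382 slug/km

172.4 slug/km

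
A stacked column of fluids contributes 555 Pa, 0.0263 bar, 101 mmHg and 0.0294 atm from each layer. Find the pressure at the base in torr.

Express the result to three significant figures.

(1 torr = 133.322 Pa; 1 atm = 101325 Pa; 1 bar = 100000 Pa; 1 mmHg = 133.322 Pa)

555 Pa (already Pa)
0.0263 bar × 100000 = 2630 Pa
101 mmHg × 133.322 = 13465.5 Pa
0.0294 atm × 101325 = 2978.96 Pa
Total: 555 + 2630 + 13465.5 + 2978.96 = 19629.5 Pa
In torr: 19629.5 / 133.322 = 147.234 torr

147 torr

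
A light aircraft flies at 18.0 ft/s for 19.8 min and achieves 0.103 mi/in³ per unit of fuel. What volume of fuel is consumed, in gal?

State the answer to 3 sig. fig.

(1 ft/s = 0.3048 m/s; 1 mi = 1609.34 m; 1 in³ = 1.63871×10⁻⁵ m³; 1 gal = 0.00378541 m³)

18.0 ft/s → 5.4864 m/s
19.8 min → 1188 s
d = v × t = 5.4864 × 1188 = 6517.84 m
0.103 mi/in³ → 1.01154×10⁷ m/m³
V = d / (distance per unit fuel) = 6517.84 / 1.01154×10⁷ = 6.44348×10⁻⁴ m³
In gal: 6.44348×10⁻⁴ / 0.00378541 = 0.170219 gal

0.170 gal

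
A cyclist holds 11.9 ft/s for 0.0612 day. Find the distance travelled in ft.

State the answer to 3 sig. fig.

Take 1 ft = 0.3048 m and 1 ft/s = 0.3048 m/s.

6.29×10⁴ ft

11.9 ft/s × 0.3048 = 3.62712 m/s
0.0612 day × 86400 = 5287.68 s
d = v × t = 3.62712 m/s × 5287.68 s = 19179 m
19179 m ÷ (0.3048 m/ft) = 62923.2 ft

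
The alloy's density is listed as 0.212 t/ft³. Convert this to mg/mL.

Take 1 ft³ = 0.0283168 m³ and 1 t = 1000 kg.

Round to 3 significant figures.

0.212 t/ft³ × 1000 kg/t ÷ 0.0283168 m³/ft³ = 7486.72 kg/m³
7486.72 kg/m³ ÷ 10⁻⁶ kg/mg × 10⁻⁶ m³/mL = 7486.72 mg/mL

7490 mg/mL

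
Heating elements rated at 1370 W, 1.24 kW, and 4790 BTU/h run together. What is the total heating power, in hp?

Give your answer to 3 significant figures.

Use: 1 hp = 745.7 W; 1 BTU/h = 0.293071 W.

1370 W (already W)
1.24 kW × 1000 → 1240 W
4790 BTU/h × 0.293071 → 1403.81 W
Total: 1370 + 1240 + 1403.81 = 4013.81 W
In hp: 4013.81 / 745.7 = 5.38261 hp

5.38 hp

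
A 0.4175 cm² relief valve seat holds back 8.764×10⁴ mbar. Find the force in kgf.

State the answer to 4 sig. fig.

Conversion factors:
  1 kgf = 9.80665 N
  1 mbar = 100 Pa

37.31 kgf

8.764×10⁴ mbar × 100 → 8.764×10⁶ Pa
0.4175 cm² × 0.0001 → 4.175×10⁻⁵ m²
F = P × A = 8.764×10⁶ Pa × 4.175×10⁻⁵ m² = 365.897 N
365.897 N ÷ (9.80665 N/kgf) = 37.3111 kgf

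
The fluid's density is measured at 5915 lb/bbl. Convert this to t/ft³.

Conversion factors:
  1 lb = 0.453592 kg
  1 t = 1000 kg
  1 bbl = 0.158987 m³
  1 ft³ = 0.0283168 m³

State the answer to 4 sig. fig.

5915 lb/bbl × 0.453592 kg/lb ÷ 0.158987 m³/bbl = 16875.6 kg/m³
16875.6 kg/m³ ÷ 1000 kg/t × 0.0283168 m³/ft³ = 0.477863 t/ft³

0.4779 t/ft³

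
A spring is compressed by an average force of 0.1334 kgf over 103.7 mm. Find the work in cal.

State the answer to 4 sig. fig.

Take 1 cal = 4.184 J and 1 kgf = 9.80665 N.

0.03242 cal

0.1334 kgf × 9.80665 = 1.30821 N
103.7 mm × 0.001 = 0.1037 m
W = F × d = 1.30821 N × 0.1037 m = 0.135661 J
0.135661 J ÷ (4.184 J/cal) = 0.0324238 cal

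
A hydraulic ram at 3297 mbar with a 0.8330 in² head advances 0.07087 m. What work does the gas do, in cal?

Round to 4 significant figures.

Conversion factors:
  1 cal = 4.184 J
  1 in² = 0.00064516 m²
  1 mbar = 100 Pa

3.001 cal

3297 mbar → 329700 Pa
0.8330 in² → 5.37418×10⁻⁴ m²
F = P × A = 329700 × 5.37418×10⁻⁴ = 177.187 N
W = F × d = 177.187 × 0.07087 = 12.5572 J
In cal: 12.5572 / 4.184 = 3.00124 cal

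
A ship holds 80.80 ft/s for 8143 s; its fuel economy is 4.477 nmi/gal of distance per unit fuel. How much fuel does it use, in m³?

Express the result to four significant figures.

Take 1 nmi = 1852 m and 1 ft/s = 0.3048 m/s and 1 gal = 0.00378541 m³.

0.09156 m³

80.80 ft/s → 24.6278 m/s
d = v × t = 24.6278 × 8143 = 200544 m
4.477 nmi/gal → 2.19036×10⁶ m/m³
V = d / (distance per unit fuel) = 200544 / 2.19036×10⁶ = 0.0915576 m³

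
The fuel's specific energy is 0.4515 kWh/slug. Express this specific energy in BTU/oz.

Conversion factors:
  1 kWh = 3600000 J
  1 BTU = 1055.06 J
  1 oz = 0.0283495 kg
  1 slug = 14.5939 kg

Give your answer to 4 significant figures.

0.4515 kWh/slug × 3600000 J/kWh ÷ 14.5939 kg/slug = 111375 J/kg
111375 J/kg ÷ 1055.06 J/BTU × 0.0283495 kg/oz = 2.99265 BTU/oz

2.993 BTU/oz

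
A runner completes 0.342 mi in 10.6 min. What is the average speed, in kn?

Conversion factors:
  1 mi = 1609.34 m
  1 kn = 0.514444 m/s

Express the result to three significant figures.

1.68 kn

0.342 mi × 1609.34 → 550.394 m
10.6 min × 60 → 636 s
v = d / t = 550.394 m / 636 s = 0.865399 m/s
0.865399 m/s ÷ (0.514444 m/s/kn) = 1.6822 kn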